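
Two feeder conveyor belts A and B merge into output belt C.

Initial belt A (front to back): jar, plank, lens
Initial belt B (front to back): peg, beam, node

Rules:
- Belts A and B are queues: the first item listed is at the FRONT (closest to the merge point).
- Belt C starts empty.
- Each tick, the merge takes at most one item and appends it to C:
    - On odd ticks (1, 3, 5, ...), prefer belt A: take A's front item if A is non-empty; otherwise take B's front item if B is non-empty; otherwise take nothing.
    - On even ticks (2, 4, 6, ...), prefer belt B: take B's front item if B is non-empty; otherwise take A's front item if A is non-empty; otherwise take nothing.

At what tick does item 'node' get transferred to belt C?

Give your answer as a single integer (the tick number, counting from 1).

Answer: 6

Derivation:
Tick 1: prefer A, take jar from A; A=[plank,lens] B=[peg,beam,node] C=[jar]
Tick 2: prefer B, take peg from B; A=[plank,lens] B=[beam,node] C=[jar,peg]
Tick 3: prefer A, take plank from A; A=[lens] B=[beam,node] C=[jar,peg,plank]
Tick 4: prefer B, take beam from B; A=[lens] B=[node] C=[jar,peg,plank,beam]
Tick 5: prefer A, take lens from A; A=[-] B=[node] C=[jar,peg,plank,beam,lens]
Tick 6: prefer B, take node from B; A=[-] B=[-] C=[jar,peg,plank,beam,lens,node]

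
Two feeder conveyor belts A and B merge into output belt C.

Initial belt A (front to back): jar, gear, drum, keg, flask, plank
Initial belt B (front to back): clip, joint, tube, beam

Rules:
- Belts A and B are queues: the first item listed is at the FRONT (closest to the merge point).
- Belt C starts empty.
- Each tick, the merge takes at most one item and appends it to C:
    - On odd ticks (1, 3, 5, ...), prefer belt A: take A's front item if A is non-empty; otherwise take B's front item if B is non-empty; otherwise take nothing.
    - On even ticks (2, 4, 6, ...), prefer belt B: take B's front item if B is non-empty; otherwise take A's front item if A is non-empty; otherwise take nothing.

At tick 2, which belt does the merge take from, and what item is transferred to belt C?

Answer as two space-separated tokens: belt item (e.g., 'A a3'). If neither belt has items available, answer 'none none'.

Tick 1: prefer A, take jar from A; A=[gear,drum,keg,flask,plank] B=[clip,joint,tube,beam] C=[jar]
Tick 2: prefer B, take clip from B; A=[gear,drum,keg,flask,plank] B=[joint,tube,beam] C=[jar,clip]

Answer: B clip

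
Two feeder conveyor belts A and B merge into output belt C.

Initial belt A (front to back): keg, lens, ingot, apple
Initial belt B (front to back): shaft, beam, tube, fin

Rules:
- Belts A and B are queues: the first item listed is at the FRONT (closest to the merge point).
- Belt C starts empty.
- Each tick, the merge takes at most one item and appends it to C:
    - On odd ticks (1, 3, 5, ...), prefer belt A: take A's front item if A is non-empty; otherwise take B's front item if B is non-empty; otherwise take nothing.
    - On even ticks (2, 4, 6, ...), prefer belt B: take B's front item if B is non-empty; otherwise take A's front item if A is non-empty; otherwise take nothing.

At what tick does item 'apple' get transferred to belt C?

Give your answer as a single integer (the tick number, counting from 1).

Answer: 7

Derivation:
Tick 1: prefer A, take keg from A; A=[lens,ingot,apple] B=[shaft,beam,tube,fin] C=[keg]
Tick 2: prefer B, take shaft from B; A=[lens,ingot,apple] B=[beam,tube,fin] C=[keg,shaft]
Tick 3: prefer A, take lens from A; A=[ingot,apple] B=[beam,tube,fin] C=[keg,shaft,lens]
Tick 4: prefer B, take beam from B; A=[ingot,apple] B=[tube,fin] C=[keg,shaft,lens,beam]
Tick 5: prefer A, take ingot from A; A=[apple] B=[tube,fin] C=[keg,shaft,lens,beam,ingot]
Tick 6: prefer B, take tube from B; A=[apple] B=[fin] C=[keg,shaft,lens,beam,ingot,tube]
Tick 7: prefer A, take apple from A; A=[-] B=[fin] C=[keg,shaft,lens,beam,ingot,tube,apple]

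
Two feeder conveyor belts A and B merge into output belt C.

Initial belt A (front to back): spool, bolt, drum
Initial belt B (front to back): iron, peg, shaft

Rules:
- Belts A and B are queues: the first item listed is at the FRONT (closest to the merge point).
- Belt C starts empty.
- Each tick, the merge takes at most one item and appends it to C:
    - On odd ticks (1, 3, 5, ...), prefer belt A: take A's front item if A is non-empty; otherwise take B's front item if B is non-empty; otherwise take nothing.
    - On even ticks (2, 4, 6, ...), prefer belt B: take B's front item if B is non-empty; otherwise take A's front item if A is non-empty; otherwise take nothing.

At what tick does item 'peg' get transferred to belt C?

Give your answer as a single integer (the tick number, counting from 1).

Tick 1: prefer A, take spool from A; A=[bolt,drum] B=[iron,peg,shaft] C=[spool]
Tick 2: prefer B, take iron from B; A=[bolt,drum] B=[peg,shaft] C=[spool,iron]
Tick 3: prefer A, take bolt from A; A=[drum] B=[peg,shaft] C=[spool,iron,bolt]
Tick 4: prefer B, take peg from B; A=[drum] B=[shaft] C=[spool,iron,bolt,peg]

Answer: 4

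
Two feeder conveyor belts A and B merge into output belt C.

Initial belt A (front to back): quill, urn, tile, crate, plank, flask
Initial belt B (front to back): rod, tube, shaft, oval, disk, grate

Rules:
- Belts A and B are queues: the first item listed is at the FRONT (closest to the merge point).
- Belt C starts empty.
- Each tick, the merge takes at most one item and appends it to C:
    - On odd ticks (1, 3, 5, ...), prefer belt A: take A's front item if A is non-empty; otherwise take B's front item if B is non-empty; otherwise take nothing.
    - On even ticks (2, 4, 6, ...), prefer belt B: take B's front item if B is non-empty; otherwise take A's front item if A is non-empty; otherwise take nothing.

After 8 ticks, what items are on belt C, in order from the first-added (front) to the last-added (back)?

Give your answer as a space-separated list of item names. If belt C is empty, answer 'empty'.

Tick 1: prefer A, take quill from A; A=[urn,tile,crate,plank,flask] B=[rod,tube,shaft,oval,disk,grate] C=[quill]
Tick 2: prefer B, take rod from B; A=[urn,tile,crate,plank,flask] B=[tube,shaft,oval,disk,grate] C=[quill,rod]
Tick 3: prefer A, take urn from A; A=[tile,crate,plank,flask] B=[tube,shaft,oval,disk,grate] C=[quill,rod,urn]
Tick 4: prefer B, take tube from B; A=[tile,crate,plank,flask] B=[shaft,oval,disk,grate] C=[quill,rod,urn,tube]
Tick 5: prefer A, take tile from A; A=[crate,plank,flask] B=[shaft,oval,disk,grate] C=[quill,rod,urn,tube,tile]
Tick 6: prefer B, take shaft from B; A=[crate,plank,flask] B=[oval,disk,grate] C=[quill,rod,urn,tube,tile,shaft]
Tick 7: prefer A, take crate from A; A=[plank,flask] B=[oval,disk,grate] C=[quill,rod,urn,tube,tile,shaft,crate]
Tick 8: prefer B, take oval from B; A=[plank,flask] B=[disk,grate] C=[quill,rod,urn,tube,tile,shaft,crate,oval]

Answer: quill rod urn tube tile shaft crate oval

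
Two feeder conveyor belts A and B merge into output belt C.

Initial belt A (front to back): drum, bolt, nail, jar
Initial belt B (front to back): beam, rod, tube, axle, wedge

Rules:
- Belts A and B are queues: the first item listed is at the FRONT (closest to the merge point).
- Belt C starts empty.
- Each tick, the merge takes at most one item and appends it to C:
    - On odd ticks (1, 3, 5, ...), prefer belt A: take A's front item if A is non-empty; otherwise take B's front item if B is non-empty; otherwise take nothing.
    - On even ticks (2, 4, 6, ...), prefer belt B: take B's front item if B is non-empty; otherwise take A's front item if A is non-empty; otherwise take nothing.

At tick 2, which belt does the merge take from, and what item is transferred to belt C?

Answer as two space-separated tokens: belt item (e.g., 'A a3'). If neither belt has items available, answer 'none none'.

Tick 1: prefer A, take drum from A; A=[bolt,nail,jar] B=[beam,rod,tube,axle,wedge] C=[drum]
Tick 2: prefer B, take beam from B; A=[bolt,nail,jar] B=[rod,tube,axle,wedge] C=[drum,beam]

Answer: B beam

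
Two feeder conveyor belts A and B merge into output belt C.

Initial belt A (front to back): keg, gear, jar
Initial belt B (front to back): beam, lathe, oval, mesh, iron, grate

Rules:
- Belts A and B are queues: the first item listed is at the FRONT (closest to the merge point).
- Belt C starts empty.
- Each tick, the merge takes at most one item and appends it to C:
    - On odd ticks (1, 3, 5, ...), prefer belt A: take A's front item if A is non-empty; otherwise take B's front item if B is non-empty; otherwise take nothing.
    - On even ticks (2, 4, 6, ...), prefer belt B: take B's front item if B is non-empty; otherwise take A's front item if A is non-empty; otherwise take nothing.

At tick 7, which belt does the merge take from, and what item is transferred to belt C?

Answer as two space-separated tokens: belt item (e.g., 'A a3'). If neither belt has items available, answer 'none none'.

Answer: B mesh

Derivation:
Tick 1: prefer A, take keg from A; A=[gear,jar] B=[beam,lathe,oval,mesh,iron,grate] C=[keg]
Tick 2: prefer B, take beam from B; A=[gear,jar] B=[lathe,oval,mesh,iron,grate] C=[keg,beam]
Tick 3: prefer A, take gear from A; A=[jar] B=[lathe,oval,mesh,iron,grate] C=[keg,beam,gear]
Tick 4: prefer B, take lathe from B; A=[jar] B=[oval,mesh,iron,grate] C=[keg,beam,gear,lathe]
Tick 5: prefer A, take jar from A; A=[-] B=[oval,mesh,iron,grate] C=[keg,beam,gear,lathe,jar]
Tick 6: prefer B, take oval from B; A=[-] B=[mesh,iron,grate] C=[keg,beam,gear,lathe,jar,oval]
Tick 7: prefer A, take mesh from B; A=[-] B=[iron,grate] C=[keg,beam,gear,lathe,jar,oval,mesh]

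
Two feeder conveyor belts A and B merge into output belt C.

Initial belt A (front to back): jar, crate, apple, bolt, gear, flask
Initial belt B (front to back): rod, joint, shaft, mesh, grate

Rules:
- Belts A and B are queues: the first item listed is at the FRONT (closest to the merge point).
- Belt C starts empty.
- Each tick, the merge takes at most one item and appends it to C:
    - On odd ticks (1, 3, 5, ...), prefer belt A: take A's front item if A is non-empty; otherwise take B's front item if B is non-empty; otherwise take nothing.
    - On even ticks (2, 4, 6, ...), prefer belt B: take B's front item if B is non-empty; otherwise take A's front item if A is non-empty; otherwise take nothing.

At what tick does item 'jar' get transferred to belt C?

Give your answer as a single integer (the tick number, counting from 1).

Tick 1: prefer A, take jar from A; A=[crate,apple,bolt,gear,flask] B=[rod,joint,shaft,mesh,grate] C=[jar]

Answer: 1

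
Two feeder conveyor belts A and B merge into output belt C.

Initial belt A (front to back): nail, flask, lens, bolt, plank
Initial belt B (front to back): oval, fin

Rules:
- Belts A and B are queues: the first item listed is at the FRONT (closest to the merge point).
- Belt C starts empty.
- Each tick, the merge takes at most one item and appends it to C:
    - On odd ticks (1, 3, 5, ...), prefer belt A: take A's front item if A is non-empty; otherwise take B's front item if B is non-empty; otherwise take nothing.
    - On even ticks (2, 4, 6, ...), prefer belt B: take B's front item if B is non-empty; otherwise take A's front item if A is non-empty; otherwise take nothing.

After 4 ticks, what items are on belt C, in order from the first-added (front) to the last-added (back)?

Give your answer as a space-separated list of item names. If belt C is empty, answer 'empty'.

Tick 1: prefer A, take nail from A; A=[flask,lens,bolt,plank] B=[oval,fin] C=[nail]
Tick 2: prefer B, take oval from B; A=[flask,lens,bolt,plank] B=[fin] C=[nail,oval]
Tick 3: prefer A, take flask from A; A=[lens,bolt,plank] B=[fin] C=[nail,oval,flask]
Tick 4: prefer B, take fin from B; A=[lens,bolt,plank] B=[-] C=[nail,oval,flask,fin]

Answer: nail oval flask fin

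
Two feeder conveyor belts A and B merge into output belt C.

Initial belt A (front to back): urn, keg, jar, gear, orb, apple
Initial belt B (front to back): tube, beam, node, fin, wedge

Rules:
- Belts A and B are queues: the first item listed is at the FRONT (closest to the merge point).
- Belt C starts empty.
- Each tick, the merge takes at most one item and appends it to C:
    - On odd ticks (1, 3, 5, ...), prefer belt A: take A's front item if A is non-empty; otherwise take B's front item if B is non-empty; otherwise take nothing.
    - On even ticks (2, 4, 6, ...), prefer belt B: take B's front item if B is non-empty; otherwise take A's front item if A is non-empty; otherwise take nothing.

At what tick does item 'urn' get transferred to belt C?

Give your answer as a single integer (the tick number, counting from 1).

Tick 1: prefer A, take urn from A; A=[keg,jar,gear,orb,apple] B=[tube,beam,node,fin,wedge] C=[urn]

Answer: 1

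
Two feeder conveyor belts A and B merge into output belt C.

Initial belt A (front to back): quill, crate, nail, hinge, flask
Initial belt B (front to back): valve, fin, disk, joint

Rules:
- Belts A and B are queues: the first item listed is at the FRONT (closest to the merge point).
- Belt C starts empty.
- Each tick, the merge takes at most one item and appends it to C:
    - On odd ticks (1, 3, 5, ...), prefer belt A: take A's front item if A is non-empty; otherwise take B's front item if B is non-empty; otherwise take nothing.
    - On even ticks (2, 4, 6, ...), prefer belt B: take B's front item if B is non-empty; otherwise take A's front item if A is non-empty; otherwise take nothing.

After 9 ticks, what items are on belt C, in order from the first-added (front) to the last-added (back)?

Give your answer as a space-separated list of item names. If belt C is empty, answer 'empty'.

Tick 1: prefer A, take quill from A; A=[crate,nail,hinge,flask] B=[valve,fin,disk,joint] C=[quill]
Tick 2: prefer B, take valve from B; A=[crate,nail,hinge,flask] B=[fin,disk,joint] C=[quill,valve]
Tick 3: prefer A, take crate from A; A=[nail,hinge,flask] B=[fin,disk,joint] C=[quill,valve,crate]
Tick 4: prefer B, take fin from B; A=[nail,hinge,flask] B=[disk,joint] C=[quill,valve,crate,fin]
Tick 5: prefer A, take nail from A; A=[hinge,flask] B=[disk,joint] C=[quill,valve,crate,fin,nail]
Tick 6: prefer B, take disk from B; A=[hinge,flask] B=[joint] C=[quill,valve,crate,fin,nail,disk]
Tick 7: prefer A, take hinge from A; A=[flask] B=[joint] C=[quill,valve,crate,fin,nail,disk,hinge]
Tick 8: prefer B, take joint from B; A=[flask] B=[-] C=[quill,valve,crate,fin,nail,disk,hinge,joint]
Tick 9: prefer A, take flask from A; A=[-] B=[-] C=[quill,valve,crate,fin,nail,disk,hinge,joint,flask]

Answer: quill valve crate fin nail disk hinge joint flask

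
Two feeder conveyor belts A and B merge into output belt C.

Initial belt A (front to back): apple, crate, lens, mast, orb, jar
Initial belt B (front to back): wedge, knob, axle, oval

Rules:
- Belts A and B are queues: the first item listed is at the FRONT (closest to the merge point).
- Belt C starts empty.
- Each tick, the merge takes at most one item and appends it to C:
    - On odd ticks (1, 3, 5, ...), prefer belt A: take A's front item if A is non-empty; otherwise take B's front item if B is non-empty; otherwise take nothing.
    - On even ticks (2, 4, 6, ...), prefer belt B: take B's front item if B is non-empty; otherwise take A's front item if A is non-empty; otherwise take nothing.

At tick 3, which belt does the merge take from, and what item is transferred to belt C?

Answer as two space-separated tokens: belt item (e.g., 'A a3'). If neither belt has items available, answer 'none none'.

Tick 1: prefer A, take apple from A; A=[crate,lens,mast,orb,jar] B=[wedge,knob,axle,oval] C=[apple]
Tick 2: prefer B, take wedge from B; A=[crate,lens,mast,orb,jar] B=[knob,axle,oval] C=[apple,wedge]
Tick 3: prefer A, take crate from A; A=[lens,mast,orb,jar] B=[knob,axle,oval] C=[apple,wedge,crate]

Answer: A crate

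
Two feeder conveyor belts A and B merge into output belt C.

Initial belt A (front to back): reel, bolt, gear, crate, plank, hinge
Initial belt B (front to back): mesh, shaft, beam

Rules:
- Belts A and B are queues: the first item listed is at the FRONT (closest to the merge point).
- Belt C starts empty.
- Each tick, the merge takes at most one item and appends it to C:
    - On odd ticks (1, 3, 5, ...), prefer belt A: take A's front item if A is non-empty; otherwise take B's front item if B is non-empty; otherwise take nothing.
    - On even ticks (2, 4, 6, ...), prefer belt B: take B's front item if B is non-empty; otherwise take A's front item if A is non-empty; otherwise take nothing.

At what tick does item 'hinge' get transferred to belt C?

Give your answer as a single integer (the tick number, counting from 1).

Tick 1: prefer A, take reel from A; A=[bolt,gear,crate,plank,hinge] B=[mesh,shaft,beam] C=[reel]
Tick 2: prefer B, take mesh from B; A=[bolt,gear,crate,plank,hinge] B=[shaft,beam] C=[reel,mesh]
Tick 3: prefer A, take bolt from A; A=[gear,crate,plank,hinge] B=[shaft,beam] C=[reel,mesh,bolt]
Tick 4: prefer B, take shaft from B; A=[gear,crate,plank,hinge] B=[beam] C=[reel,mesh,bolt,shaft]
Tick 5: prefer A, take gear from A; A=[crate,plank,hinge] B=[beam] C=[reel,mesh,bolt,shaft,gear]
Tick 6: prefer B, take beam from B; A=[crate,plank,hinge] B=[-] C=[reel,mesh,bolt,shaft,gear,beam]
Tick 7: prefer A, take crate from A; A=[plank,hinge] B=[-] C=[reel,mesh,bolt,shaft,gear,beam,crate]
Tick 8: prefer B, take plank from A; A=[hinge] B=[-] C=[reel,mesh,bolt,shaft,gear,beam,crate,plank]
Tick 9: prefer A, take hinge from A; A=[-] B=[-] C=[reel,mesh,bolt,shaft,gear,beam,crate,plank,hinge]

Answer: 9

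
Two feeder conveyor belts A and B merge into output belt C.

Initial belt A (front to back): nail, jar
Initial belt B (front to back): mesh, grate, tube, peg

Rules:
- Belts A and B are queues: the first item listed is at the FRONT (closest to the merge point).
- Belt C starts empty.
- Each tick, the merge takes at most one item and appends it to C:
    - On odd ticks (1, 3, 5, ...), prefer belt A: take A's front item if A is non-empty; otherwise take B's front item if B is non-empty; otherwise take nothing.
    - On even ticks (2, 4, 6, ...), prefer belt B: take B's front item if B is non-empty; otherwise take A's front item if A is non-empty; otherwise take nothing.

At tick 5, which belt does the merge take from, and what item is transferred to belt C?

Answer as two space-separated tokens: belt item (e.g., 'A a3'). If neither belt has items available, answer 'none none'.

Answer: B tube

Derivation:
Tick 1: prefer A, take nail from A; A=[jar] B=[mesh,grate,tube,peg] C=[nail]
Tick 2: prefer B, take mesh from B; A=[jar] B=[grate,tube,peg] C=[nail,mesh]
Tick 3: prefer A, take jar from A; A=[-] B=[grate,tube,peg] C=[nail,mesh,jar]
Tick 4: prefer B, take grate from B; A=[-] B=[tube,peg] C=[nail,mesh,jar,grate]
Tick 5: prefer A, take tube from B; A=[-] B=[peg] C=[nail,mesh,jar,grate,tube]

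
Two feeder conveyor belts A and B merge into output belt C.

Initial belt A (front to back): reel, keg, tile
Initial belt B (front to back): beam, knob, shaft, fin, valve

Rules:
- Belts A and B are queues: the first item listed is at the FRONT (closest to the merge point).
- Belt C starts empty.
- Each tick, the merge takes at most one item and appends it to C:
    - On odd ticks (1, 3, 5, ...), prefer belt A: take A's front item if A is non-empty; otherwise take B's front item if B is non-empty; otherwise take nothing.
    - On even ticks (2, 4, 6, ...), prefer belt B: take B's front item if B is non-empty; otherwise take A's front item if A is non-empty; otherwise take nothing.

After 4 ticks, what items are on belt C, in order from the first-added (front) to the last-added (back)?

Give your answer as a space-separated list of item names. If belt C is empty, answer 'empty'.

Answer: reel beam keg knob

Derivation:
Tick 1: prefer A, take reel from A; A=[keg,tile] B=[beam,knob,shaft,fin,valve] C=[reel]
Tick 2: prefer B, take beam from B; A=[keg,tile] B=[knob,shaft,fin,valve] C=[reel,beam]
Tick 3: prefer A, take keg from A; A=[tile] B=[knob,shaft,fin,valve] C=[reel,beam,keg]
Tick 4: prefer B, take knob from B; A=[tile] B=[shaft,fin,valve] C=[reel,beam,keg,knob]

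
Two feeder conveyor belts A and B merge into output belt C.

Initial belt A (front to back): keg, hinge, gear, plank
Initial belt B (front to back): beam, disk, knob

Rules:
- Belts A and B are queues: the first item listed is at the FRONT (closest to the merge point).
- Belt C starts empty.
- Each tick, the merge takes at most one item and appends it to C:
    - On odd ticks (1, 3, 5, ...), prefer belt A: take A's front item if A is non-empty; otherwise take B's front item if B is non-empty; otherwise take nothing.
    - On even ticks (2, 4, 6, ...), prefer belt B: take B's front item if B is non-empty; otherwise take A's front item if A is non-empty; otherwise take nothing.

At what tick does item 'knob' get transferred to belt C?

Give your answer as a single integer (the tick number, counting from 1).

Answer: 6

Derivation:
Tick 1: prefer A, take keg from A; A=[hinge,gear,plank] B=[beam,disk,knob] C=[keg]
Tick 2: prefer B, take beam from B; A=[hinge,gear,plank] B=[disk,knob] C=[keg,beam]
Tick 3: prefer A, take hinge from A; A=[gear,plank] B=[disk,knob] C=[keg,beam,hinge]
Tick 4: prefer B, take disk from B; A=[gear,plank] B=[knob] C=[keg,beam,hinge,disk]
Tick 5: prefer A, take gear from A; A=[plank] B=[knob] C=[keg,beam,hinge,disk,gear]
Tick 6: prefer B, take knob from B; A=[plank] B=[-] C=[keg,beam,hinge,disk,gear,knob]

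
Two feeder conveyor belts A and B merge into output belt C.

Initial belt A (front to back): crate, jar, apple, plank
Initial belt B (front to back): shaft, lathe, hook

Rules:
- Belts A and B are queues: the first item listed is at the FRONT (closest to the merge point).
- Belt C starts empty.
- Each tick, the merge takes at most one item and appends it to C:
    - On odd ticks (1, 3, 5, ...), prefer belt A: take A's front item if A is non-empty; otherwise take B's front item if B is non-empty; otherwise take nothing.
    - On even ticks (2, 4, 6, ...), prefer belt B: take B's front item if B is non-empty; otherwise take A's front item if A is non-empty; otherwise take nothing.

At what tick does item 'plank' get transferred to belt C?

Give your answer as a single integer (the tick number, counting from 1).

Tick 1: prefer A, take crate from A; A=[jar,apple,plank] B=[shaft,lathe,hook] C=[crate]
Tick 2: prefer B, take shaft from B; A=[jar,apple,plank] B=[lathe,hook] C=[crate,shaft]
Tick 3: prefer A, take jar from A; A=[apple,plank] B=[lathe,hook] C=[crate,shaft,jar]
Tick 4: prefer B, take lathe from B; A=[apple,plank] B=[hook] C=[crate,shaft,jar,lathe]
Tick 5: prefer A, take apple from A; A=[plank] B=[hook] C=[crate,shaft,jar,lathe,apple]
Tick 6: prefer B, take hook from B; A=[plank] B=[-] C=[crate,shaft,jar,lathe,apple,hook]
Tick 7: prefer A, take plank from A; A=[-] B=[-] C=[crate,shaft,jar,lathe,apple,hook,plank]

Answer: 7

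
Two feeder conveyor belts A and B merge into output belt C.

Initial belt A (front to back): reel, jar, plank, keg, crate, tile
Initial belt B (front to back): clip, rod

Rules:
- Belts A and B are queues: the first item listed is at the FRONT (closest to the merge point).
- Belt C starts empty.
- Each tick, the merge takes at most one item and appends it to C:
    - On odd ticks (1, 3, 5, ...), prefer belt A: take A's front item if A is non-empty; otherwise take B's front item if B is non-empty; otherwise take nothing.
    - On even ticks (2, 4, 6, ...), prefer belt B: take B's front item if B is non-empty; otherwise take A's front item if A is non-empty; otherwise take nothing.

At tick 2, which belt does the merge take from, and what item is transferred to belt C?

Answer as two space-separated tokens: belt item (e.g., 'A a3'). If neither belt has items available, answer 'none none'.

Answer: B clip

Derivation:
Tick 1: prefer A, take reel from A; A=[jar,plank,keg,crate,tile] B=[clip,rod] C=[reel]
Tick 2: prefer B, take clip from B; A=[jar,plank,keg,crate,tile] B=[rod] C=[reel,clip]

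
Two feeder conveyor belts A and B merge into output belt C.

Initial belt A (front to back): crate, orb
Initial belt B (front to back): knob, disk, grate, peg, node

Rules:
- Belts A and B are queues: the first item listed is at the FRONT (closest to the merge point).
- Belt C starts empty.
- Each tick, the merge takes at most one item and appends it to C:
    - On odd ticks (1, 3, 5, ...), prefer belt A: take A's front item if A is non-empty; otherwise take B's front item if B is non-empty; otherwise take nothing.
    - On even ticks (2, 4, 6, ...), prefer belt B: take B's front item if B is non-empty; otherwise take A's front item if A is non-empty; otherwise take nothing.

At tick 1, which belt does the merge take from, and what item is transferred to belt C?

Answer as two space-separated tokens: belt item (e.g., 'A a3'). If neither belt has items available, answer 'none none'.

Tick 1: prefer A, take crate from A; A=[orb] B=[knob,disk,grate,peg,node] C=[crate]

Answer: A crate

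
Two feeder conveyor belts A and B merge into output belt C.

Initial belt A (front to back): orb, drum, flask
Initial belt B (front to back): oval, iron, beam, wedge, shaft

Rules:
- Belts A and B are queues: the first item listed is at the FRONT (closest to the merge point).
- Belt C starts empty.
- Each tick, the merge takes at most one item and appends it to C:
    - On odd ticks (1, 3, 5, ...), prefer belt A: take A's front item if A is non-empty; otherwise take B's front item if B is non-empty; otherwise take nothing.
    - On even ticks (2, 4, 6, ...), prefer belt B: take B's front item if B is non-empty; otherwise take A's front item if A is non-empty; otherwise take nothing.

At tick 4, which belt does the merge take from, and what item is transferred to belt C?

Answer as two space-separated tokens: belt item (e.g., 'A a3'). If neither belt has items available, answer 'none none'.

Answer: B iron

Derivation:
Tick 1: prefer A, take orb from A; A=[drum,flask] B=[oval,iron,beam,wedge,shaft] C=[orb]
Tick 2: prefer B, take oval from B; A=[drum,flask] B=[iron,beam,wedge,shaft] C=[orb,oval]
Tick 3: prefer A, take drum from A; A=[flask] B=[iron,beam,wedge,shaft] C=[orb,oval,drum]
Tick 4: prefer B, take iron from B; A=[flask] B=[beam,wedge,shaft] C=[orb,oval,drum,iron]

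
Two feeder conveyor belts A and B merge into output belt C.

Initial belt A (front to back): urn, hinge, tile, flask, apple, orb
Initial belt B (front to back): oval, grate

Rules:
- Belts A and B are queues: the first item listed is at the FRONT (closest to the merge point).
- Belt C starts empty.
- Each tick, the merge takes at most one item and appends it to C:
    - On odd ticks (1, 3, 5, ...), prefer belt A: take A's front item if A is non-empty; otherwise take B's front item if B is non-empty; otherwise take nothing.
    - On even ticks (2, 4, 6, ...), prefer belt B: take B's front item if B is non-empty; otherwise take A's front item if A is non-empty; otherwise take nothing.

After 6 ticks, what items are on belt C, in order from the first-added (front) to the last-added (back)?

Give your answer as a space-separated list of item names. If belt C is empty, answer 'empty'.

Tick 1: prefer A, take urn from A; A=[hinge,tile,flask,apple,orb] B=[oval,grate] C=[urn]
Tick 2: prefer B, take oval from B; A=[hinge,tile,flask,apple,orb] B=[grate] C=[urn,oval]
Tick 3: prefer A, take hinge from A; A=[tile,flask,apple,orb] B=[grate] C=[urn,oval,hinge]
Tick 4: prefer B, take grate from B; A=[tile,flask,apple,orb] B=[-] C=[urn,oval,hinge,grate]
Tick 5: prefer A, take tile from A; A=[flask,apple,orb] B=[-] C=[urn,oval,hinge,grate,tile]
Tick 6: prefer B, take flask from A; A=[apple,orb] B=[-] C=[urn,oval,hinge,grate,tile,flask]

Answer: urn oval hinge grate tile flask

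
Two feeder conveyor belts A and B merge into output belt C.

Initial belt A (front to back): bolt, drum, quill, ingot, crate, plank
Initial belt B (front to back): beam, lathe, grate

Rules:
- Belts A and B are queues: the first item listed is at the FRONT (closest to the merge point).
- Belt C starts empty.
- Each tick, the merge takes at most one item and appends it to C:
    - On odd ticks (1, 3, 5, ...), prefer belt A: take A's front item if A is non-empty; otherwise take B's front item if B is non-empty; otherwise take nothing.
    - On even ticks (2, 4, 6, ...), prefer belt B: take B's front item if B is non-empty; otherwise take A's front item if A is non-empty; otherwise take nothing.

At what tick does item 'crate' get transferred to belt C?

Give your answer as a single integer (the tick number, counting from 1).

Answer: 8

Derivation:
Tick 1: prefer A, take bolt from A; A=[drum,quill,ingot,crate,plank] B=[beam,lathe,grate] C=[bolt]
Tick 2: prefer B, take beam from B; A=[drum,quill,ingot,crate,plank] B=[lathe,grate] C=[bolt,beam]
Tick 3: prefer A, take drum from A; A=[quill,ingot,crate,plank] B=[lathe,grate] C=[bolt,beam,drum]
Tick 4: prefer B, take lathe from B; A=[quill,ingot,crate,plank] B=[grate] C=[bolt,beam,drum,lathe]
Tick 5: prefer A, take quill from A; A=[ingot,crate,plank] B=[grate] C=[bolt,beam,drum,lathe,quill]
Tick 6: prefer B, take grate from B; A=[ingot,crate,plank] B=[-] C=[bolt,beam,drum,lathe,quill,grate]
Tick 7: prefer A, take ingot from A; A=[crate,plank] B=[-] C=[bolt,beam,drum,lathe,quill,grate,ingot]
Tick 8: prefer B, take crate from A; A=[plank] B=[-] C=[bolt,beam,drum,lathe,quill,grate,ingot,crate]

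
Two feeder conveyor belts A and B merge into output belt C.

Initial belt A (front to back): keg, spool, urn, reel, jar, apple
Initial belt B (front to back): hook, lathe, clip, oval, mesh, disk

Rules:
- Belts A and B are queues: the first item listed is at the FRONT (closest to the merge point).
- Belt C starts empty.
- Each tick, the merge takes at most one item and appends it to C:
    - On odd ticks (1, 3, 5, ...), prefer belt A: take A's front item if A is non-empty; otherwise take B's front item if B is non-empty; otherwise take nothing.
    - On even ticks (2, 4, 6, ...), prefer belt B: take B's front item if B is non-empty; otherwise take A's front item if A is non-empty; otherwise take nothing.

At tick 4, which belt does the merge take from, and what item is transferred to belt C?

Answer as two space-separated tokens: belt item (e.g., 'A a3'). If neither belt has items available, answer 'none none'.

Tick 1: prefer A, take keg from A; A=[spool,urn,reel,jar,apple] B=[hook,lathe,clip,oval,mesh,disk] C=[keg]
Tick 2: prefer B, take hook from B; A=[spool,urn,reel,jar,apple] B=[lathe,clip,oval,mesh,disk] C=[keg,hook]
Tick 3: prefer A, take spool from A; A=[urn,reel,jar,apple] B=[lathe,clip,oval,mesh,disk] C=[keg,hook,spool]
Tick 4: prefer B, take lathe from B; A=[urn,reel,jar,apple] B=[clip,oval,mesh,disk] C=[keg,hook,spool,lathe]

Answer: B lathe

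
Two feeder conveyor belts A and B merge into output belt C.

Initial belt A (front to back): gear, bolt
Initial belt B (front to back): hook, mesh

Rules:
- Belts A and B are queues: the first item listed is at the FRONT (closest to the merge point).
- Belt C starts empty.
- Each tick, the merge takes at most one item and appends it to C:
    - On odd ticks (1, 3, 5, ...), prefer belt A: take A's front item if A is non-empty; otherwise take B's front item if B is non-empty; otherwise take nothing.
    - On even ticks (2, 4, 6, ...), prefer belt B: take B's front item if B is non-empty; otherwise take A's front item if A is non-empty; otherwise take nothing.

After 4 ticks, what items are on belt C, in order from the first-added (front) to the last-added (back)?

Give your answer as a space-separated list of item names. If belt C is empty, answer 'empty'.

Tick 1: prefer A, take gear from A; A=[bolt] B=[hook,mesh] C=[gear]
Tick 2: prefer B, take hook from B; A=[bolt] B=[mesh] C=[gear,hook]
Tick 3: prefer A, take bolt from A; A=[-] B=[mesh] C=[gear,hook,bolt]
Tick 4: prefer B, take mesh from B; A=[-] B=[-] C=[gear,hook,bolt,mesh]

Answer: gear hook bolt mesh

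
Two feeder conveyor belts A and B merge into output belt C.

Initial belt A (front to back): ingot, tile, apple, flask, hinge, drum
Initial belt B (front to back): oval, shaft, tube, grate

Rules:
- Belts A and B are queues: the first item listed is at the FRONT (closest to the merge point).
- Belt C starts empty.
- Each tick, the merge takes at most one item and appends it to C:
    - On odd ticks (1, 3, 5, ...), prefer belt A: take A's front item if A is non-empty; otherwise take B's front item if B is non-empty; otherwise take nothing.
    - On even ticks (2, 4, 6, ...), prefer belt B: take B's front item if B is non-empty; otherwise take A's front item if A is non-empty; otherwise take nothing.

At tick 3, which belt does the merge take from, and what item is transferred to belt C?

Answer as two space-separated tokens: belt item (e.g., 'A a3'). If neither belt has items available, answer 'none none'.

Answer: A tile

Derivation:
Tick 1: prefer A, take ingot from A; A=[tile,apple,flask,hinge,drum] B=[oval,shaft,tube,grate] C=[ingot]
Tick 2: prefer B, take oval from B; A=[tile,apple,flask,hinge,drum] B=[shaft,tube,grate] C=[ingot,oval]
Tick 3: prefer A, take tile from A; A=[apple,flask,hinge,drum] B=[shaft,tube,grate] C=[ingot,oval,tile]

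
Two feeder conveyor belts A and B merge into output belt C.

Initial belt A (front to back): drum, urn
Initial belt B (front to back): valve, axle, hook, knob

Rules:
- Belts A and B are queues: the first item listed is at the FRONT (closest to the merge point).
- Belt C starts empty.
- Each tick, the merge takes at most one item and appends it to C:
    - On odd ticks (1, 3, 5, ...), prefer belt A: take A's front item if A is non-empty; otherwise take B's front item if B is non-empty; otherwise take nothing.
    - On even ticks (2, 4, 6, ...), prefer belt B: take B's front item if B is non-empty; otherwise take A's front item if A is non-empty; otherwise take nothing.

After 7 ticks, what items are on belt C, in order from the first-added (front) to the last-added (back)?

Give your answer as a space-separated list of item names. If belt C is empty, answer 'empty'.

Tick 1: prefer A, take drum from A; A=[urn] B=[valve,axle,hook,knob] C=[drum]
Tick 2: prefer B, take valve from B; A=[urn] B=[axle,hook,knob] C=[drum,valve]
Tick 3: prefer A, take urn from A; A=[-] B=[axle,hook,knob] C=[drum,valve,urn]
Tick 4: prefer B, take axle from B; A=[-] B=[hook,knob] C=[drum,valve,urn,axle]
Tick 5: prefer A, take hook from B; A=[-] B=[knob] C=[drum,valve,urn,axle,hook]
Tick 6: prefer B, take knob from B; A=[-] B=[-] C=[drum,valve,urn,axle,hook,knob]
Tick 7: prefer A, both empty, nothing taken; A=[-] B=[-] C=[drum,valve,urn,axle,hook,knob]

Answer: drum valve urn axle hook knob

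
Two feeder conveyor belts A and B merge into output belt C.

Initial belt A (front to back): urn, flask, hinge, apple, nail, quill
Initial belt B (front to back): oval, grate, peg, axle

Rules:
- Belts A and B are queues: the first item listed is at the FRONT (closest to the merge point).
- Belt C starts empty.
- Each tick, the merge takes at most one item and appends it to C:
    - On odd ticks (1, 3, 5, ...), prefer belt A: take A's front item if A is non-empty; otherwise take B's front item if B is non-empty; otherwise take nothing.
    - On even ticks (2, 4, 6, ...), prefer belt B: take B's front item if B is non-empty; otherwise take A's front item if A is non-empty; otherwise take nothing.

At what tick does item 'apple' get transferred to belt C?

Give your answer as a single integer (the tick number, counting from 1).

Answer: 7

Derivation:
Tick 1: prefer A, take urn from A; A=[flask,hinge,apple,nail,quill] B=[oval,grate,peg,axle] C=[urn]
Tick 2: prefer B, take oval from B; A=[flask,hinge,apple,nail,quill] B=[grate,peg,axle] C=[urn,oval]
Tick 3: prefer A, take flask from A; A=[hinge,apple,nail,quill] B=[grate,peg,axle] C=[urn,oval,flask]
Tick 4: prefer B, take grate from B; A=[hinge,apple,nail,quill] B=[peg,axle] C=[urn,oval,flask,grate]
Tick 5: prefer A, take hinge from A; A=[apple,nail,quill] B=[peg,axle] C=[urn,oval,flask,grate,hinge]
Tick 6: prefer B, take peg from B; A=[apple,nail,quill] B=[axle] C=[urn,oval,flask,grate,hinge,peg]
Tick 7: prefer A, take apple from A; A=[nail,quill] B=[axle] C=[urn,oval,flask,grate,hinge,peg,apple]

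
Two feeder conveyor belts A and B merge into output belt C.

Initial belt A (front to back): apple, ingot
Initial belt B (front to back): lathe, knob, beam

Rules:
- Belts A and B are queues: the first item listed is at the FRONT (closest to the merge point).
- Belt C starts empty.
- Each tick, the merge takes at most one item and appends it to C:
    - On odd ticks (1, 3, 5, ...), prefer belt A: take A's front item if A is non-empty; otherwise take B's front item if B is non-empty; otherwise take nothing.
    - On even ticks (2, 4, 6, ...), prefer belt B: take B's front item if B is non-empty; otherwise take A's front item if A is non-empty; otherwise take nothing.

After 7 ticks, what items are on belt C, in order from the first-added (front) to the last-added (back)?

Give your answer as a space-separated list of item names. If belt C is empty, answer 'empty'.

Tick 1: prefer A, take apple from A; A=[ingot] B=[lathe,knob,beam] C=[apple]
Tick 2: prefer B, take lathe from B; A=[ingot] B=[knob,beam] C=[apple,lathe]
Tick 3: prefer A, take ingot from A; A=[-] B=[knob,beam] C=[apple,lathe,ingot]
Tick 4: prefer B, take knob from B; A=[-] B=[beam] C=[apple,lathe,ingot,knob]
Tick 5: prefer A, take beam from B; A=[-] B=[-] C=[apple,lathe,ingot,knob,beam]
Tick 6: prefer B, both empty, nothing taken; A=[-] B=[-] C=[apple,lathe,ingot,knob,beam]
Tick 7: prefer A, both empty, nothing taken; A=[-] B=[-] C=[apple,lathe,ingot,knob,beam]

Answer: apple lathe ingot knob beam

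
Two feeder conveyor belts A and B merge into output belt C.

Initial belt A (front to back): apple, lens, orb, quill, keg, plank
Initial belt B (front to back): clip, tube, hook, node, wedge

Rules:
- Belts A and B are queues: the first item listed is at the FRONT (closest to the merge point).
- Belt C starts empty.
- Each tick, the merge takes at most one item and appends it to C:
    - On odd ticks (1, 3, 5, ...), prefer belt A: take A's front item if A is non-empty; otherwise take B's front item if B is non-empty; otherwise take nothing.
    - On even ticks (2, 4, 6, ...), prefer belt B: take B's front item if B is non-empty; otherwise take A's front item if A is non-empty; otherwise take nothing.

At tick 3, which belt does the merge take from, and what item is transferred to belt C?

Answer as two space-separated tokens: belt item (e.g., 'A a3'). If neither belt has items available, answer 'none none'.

Answer: A lens

Derivation:
Tick 1: prefer A, take apple from A; A=[lens,orb,quill,keg,plank] B=[clip,tube,hook,node,wedge] C=[apple]
Tick 2: prefer B, take clip from B; A=[lens,orb,quill,keg,plank] B=[tube,hook,node,wedge] C=[apple,clip]
Tick 3: prefer A, take lens from A; A=[orb,quill,keg,plank] B=[tube,hook,node,wedge] C=[apple,clip,lens]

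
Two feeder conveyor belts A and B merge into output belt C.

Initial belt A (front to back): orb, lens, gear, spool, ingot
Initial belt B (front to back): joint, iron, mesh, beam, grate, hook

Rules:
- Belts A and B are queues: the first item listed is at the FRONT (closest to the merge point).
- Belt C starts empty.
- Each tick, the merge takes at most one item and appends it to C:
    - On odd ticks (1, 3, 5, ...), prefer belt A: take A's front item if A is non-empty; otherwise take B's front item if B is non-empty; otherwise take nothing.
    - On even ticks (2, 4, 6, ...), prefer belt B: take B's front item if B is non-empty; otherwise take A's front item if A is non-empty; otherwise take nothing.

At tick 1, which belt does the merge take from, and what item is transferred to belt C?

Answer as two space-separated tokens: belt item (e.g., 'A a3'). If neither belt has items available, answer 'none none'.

Tick 1: prefer A, take orb from A; A=[lens,gear,spool,ingot] B=[joint,iron,mesh,beam,grate,hook] C=[orb]

Answer: A orb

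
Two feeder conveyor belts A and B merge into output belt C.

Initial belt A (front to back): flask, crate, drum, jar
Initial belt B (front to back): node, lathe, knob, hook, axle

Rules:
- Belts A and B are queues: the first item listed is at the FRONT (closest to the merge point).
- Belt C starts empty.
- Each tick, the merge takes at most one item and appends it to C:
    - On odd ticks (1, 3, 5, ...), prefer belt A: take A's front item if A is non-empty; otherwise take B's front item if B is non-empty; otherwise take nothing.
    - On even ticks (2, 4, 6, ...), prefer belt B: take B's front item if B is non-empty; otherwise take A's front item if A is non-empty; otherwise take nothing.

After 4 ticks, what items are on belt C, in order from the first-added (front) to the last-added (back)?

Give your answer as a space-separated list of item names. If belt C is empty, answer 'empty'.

Tick 1: prefer A, take flask from A; A=[crate,drum,jar] B=[node,lathe,knob,hook,axle] C=[flask]
Tick 2: prefer B, take node from B; A=[crate,drum,jar] B=[lathe,knob,hook,axle] C=[flask,node]
Tick 3: prefer A, take crate from A; A=[drum,jar] B=[lathe,knob,hook,axle] C=[flask,node,crate]
Tick 4: prefer B, take lathe from B; A=[drum,jar] B=[knob,hook,axle] C=[flask,node,crate,lathe]

Answer: flask node crate lathe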